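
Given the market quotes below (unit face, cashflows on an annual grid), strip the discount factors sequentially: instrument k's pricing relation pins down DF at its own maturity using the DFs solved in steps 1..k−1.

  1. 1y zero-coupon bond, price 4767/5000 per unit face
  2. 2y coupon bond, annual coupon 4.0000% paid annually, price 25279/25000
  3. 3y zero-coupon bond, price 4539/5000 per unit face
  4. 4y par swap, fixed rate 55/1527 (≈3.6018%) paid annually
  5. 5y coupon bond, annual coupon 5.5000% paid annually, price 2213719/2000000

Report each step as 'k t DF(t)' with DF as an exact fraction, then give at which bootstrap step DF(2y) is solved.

step 1 [1y] zero: DF = P = 4767/5000 ≈ 0.953400
step 2 [2y] bond c/1=1/25: DF=(25279/25000 − 1/25·(0.953400))/(1+1/25) = 2339/2500 ≈ 0.935600
step 3 [3y] zero: DF = P = 4539/5000 ≈ 0.907800
step 4 [4y] swap r/1=55/1527: DF=(1 − 55/1527·(0.953400+0.935600+0.907800))/(1+55/1527) = 217/250 ≈ 0.868000
step 5 [5y] bond c/1=11/200: DF=(2213719/2000000 − 11/200·(0.953400+0.935600+0.907800+0.868000))/(1+11/200) = 8581/10000 ≈ 0.858100

1 1 4767/5000
2 2 2339/2500
3 3 4539/5000
4 4 217/250
5 5 8581/10000
DF(2y) is solved at step 2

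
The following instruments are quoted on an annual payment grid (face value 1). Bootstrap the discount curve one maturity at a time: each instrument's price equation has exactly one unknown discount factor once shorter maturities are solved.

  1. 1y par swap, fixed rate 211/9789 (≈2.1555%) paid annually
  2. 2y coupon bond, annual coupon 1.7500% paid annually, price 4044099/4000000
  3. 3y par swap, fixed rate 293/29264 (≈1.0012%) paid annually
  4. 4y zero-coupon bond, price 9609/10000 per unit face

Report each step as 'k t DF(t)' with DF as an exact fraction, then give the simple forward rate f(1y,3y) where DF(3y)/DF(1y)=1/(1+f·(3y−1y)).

step 1 [1y] swap r/1=211/9789: DF=(1 − 211/9789·(0))/(1+211/9789) = 9789/10000 ≈ 0.978900
step 2 [2y] bond c/1=7/400: DF=(4044099/4000000 − 7/400·(0.978900))/(1+7/400) = 1221/1250 ≈ 0.976800
step 3 [3y] swap r/1=293/29264: DF=(1 − 293/29264·(0.978900+0.976800))/(1+293/29264) = 9707/10000 ≈ 0.970700
step 4 [4y] zero: DF = P = 9609/10000 ≈ 0.960900

1 1 9789/10000
2 2 1221/1250
3 3 9707/10000
4 4 9609/10000
f(1y,3y) = ((9789/10000)/(9707/10000) − 1)/(2) = 41/9707 ≈ 0.4224%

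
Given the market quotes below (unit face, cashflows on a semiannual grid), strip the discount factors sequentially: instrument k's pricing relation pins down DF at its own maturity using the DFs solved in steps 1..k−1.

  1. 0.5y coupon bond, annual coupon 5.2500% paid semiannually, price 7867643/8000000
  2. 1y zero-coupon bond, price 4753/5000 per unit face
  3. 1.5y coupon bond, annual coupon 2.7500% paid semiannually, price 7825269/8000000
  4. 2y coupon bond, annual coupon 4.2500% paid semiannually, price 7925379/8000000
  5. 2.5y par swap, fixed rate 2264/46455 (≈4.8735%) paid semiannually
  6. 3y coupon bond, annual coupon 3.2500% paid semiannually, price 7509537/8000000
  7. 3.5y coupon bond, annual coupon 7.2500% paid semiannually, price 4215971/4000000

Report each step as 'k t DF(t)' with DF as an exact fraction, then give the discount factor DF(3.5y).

1 1/2 9583/10000
2 1 4753/5000
3 3/2 939/1000
4 2 2277/2500
5 5/2 2217/2500
6 3 4247/5000
7 7/2 8249/10000
DF(3.5y) = 8249/10000 ≈ 0.824900

step 1 [0.5y] bond c/2=21/800: DF=(7867643/8000000 − 21/800·(0))/(1+21/800) = 9583/10000 ≈ 0.958300
step 2 [1y] zero: DF = P = 4753/5000 ≈ 0.950600
step 3 [1.5y] bond c/2=11/800: DF=(7825269/8000000 − 11/800·(0.958300+0.950600))/(1+11/800) = 939/1000 ≈ 0.939000
step 4 [2y] bond c/2=17/800: DF=(7925379/8000000 − 17/800·(0.958300+0.950600+0.939000))/(1+17/800) = 2277/2500 ≈ 0.910800
step 5 [2.5y] swap r/2=1132/46455: DF=(1 − 1132/46455·(0.958300+0.950600+0.939000+0.910800))/(1+1132/46455) = 2217/2500 ≈ 0.886800
step 6 [3y] bond c/2=13/800: DF=(7509537/8000000 − 13/800·(0.958300+0.950600+0.939000+0.910800+0.886800))/(1+13/800) = 4247/5000 ≈ 0.849400
step 7 [3.5y] bond c/2=29/800: DF=(4215971/4000000 − 29/800·(0.958300+0.950600+0.939000+0.910800+0.886800+0.849400))/(1+29/800) = 8249/10000 ≈ 0.824900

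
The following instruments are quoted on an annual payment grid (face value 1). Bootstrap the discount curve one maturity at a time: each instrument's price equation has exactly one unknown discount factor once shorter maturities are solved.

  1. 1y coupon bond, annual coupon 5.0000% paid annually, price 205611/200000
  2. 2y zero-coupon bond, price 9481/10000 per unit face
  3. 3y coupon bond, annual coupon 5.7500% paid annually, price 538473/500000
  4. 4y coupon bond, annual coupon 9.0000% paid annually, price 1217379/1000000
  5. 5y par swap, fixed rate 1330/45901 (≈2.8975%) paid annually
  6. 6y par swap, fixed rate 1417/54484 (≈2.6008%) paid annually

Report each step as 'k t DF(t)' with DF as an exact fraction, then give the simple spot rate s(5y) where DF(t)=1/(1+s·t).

step 1 [1y] bond c/1=1/20: DF=(205611/200000 − 1/20·(0))/(1+1/20) = 9791/10000 ≈ 0.979100
step 2 [2y] zero: DF = P = 9481/10000 ≈ 0.948100
step 3 [3y] bond c/1=23/400: DF=(538473/500000 − 23/400·(0.979100+0.948100))/(1+23/400) = 571/625 ≈ 0.913600
step 4 [4y] bond c/1=9/100: DF=(1217379/1000000 − 9/100·(0.979100+0.948100+0.913600))/(1+9/100) = 8823/10000 ≈ 0.882300
step 5 [5y] swap r/1=1330/45901: DF=(1 − 1330/45901·(0.979100+0.948100+0.913600+0.882300))/(1+1330/45901) = 867/1000 ≈ 0.867000
step 6 [6y] swap r/1=1417/54484: DF=(1 − 1417/54484·(0.979100+0.948100+0.913600+0.882300+0.867000))/(1+1417/54484) = 8583/10000 ≈ 0.858300

1 1 9791/10000
2 2 9481/10000
3 3 571/625
4 4 8823/10000
5 5 867/1000
6 6 8583/10000
s(5y) = (1/(867/1000) − 1)/(5) = 133/4335 ≈ 3.0681%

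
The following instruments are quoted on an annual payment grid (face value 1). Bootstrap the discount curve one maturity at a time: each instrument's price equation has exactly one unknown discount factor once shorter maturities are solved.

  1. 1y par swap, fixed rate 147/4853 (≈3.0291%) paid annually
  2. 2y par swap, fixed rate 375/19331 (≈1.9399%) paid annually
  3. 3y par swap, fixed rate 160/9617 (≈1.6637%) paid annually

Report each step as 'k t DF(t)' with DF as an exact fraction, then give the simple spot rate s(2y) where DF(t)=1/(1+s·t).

step 1 [1y] swap r/1=147/4853: DF=(1 − 147/4853·(0))/(1+147/4853) = 4853/5000 ≈ 0.970600
step 2 [2y] swap r/1=375/19331: DF=(1 − 375/19331·(0.970600))/(1+375/19331) = 77/80 ≈ 0.962500
step 3 [3y] swap r/1=160/9617: DF=(1 − 160/9617·(0.970600+0.962500))/(1+160/9617) = 119/125 ≈ 0.952000

1 1 4853/5000
2 2 77/80
3 3 119/125
s(2y) = (1/(77/80) − 1)/(2) = 3/154 ≈ 1.9481%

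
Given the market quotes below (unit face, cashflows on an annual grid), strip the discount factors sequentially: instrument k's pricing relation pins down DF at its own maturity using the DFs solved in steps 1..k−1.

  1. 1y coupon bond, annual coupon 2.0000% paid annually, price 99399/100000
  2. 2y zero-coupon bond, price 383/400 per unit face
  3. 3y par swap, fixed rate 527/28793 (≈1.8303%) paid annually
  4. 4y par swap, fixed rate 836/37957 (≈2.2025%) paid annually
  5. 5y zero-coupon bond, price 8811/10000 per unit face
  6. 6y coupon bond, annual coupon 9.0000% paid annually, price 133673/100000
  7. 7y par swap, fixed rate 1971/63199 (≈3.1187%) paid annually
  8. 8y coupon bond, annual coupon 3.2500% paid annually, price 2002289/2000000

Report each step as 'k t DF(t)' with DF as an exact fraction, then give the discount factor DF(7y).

1 1 1949/2000
2 2 383/400
3 3 9473/10000
4 4 2291/2500
5 5 8811/10000
6 6 4201/5000
7 7 8029/10000
8 8 7707/10000
DF(7y) = 8029/10000 ≈ 0.802900

step 1 [1y] bond c/1=1/50: DF=(99399/100000 − 1/50·(0))/(1+1/50) = 1949/2000 ≈ 0.974500
step 2 [2y] zero: DF = P = 383/400 ≈ 0.957500
step 3 [3y] swap r/1=527/28793: DF=(1 − 527/28793·(0.974500+0.957500))/(1+527/28793) = 9473/10000 ≈ 0.947300
step 4 [4y] swap r/1=836/37957: DF=(1 − 836/37957·(0.974500+0.957500+0.947300))/(1+836/37957) = 2291/2500 ≈ 0.916400
step 5 [5y] zero: DF = P = 8811/10000 ≈ 0.881100
step 6 [6y] bond c/1=9/100: DF=(133673/100000 − 9/100·(0.974500+0.957500+0.947300+0.916400+0.881100))/(1+9/100) = 4201/5000 ≈ 0.840200
step 7 [7y] swap r/1=1971/63199: DF=(1 − 1971/63199·(0.974500+0.957500+0.947300+0.916400+0.881100+0.840200))/(1+1971/63199) = 8029/10000 ≈ 0.802900
step 8 [8y] bond c/1=13/400: DF=(2002289/2000000 − 13/400·(0.974500+0.957500+0.947300+0.916400+0.881100+0.840200+0.802900))/(1+13/400) = 7707/10000 ≈ 0.770700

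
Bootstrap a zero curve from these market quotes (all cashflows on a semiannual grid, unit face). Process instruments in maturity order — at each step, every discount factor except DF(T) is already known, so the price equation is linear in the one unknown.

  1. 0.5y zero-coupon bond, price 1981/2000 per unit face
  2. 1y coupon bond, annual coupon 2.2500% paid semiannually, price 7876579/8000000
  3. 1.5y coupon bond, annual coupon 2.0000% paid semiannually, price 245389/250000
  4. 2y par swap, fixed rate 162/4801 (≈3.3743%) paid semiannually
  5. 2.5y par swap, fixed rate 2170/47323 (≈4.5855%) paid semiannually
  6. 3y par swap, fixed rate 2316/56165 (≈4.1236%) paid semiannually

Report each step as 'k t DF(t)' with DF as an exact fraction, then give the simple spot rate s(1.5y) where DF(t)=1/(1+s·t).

1 1/2 1981/2000
2 1 4813/5000
3 3/2 381/400
4 2 1169/1250
5 5/2 1783/2000
6 3 4421/5000
s(1.5y) = (1/(381/400) − 1)/(3/2) = 38/1143 ≈ 3.3246%

step 1 [0.5y] zero: DF = P = 1981/2000 ≈ 0.990500
step 2 [1y] bond c/2=9/800: DF=(7876579/8000000 − 9/800·(0.990500))/(1+9/800) = 4813/5000 ≈ 0.962600
step 3 [1.5y] bond c/2=1/100: DF=(245389/250000 − 1/100·(0.990500+0.962600))/(1+1/100) = 381/400 ≈ 0.952500
step 4 [2y] swap r/2=81/4801: DF=(1 − 81/4801·(0.990500+0.962600+0.952500))/(1+81/4801) = 1169/1250 ≈ 0.935200
step 5 [2.5y] swap r/2=1085/47323: DF=(1 − 1085/47323·(0.990500+0.962600+0.952500+0.935200))/(1+1085/47323) = 1783/2000 ≈ 0.891500
step 6 [3y] swap r/2=1158/56165: DF=(1 − 1158/56165·(0.990500+0.962600+0.952500+0.935200+0.891500))/(1+1158/56165) = 4421/5000 ≈ 0.884200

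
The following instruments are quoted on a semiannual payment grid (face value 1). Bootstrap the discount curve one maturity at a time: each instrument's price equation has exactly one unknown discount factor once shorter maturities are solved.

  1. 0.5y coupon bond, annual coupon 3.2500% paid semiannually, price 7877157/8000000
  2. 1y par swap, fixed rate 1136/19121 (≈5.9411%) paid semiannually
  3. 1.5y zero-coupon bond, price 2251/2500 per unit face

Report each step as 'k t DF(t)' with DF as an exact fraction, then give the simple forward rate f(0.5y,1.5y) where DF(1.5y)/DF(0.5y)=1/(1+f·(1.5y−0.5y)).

1 1/2 9689/10000
2 1 1179/1250
3 3/2 2251/2500
f(0.5y,1.5y) = ((9689/10000)/(2251/2500) − 1)/(1) = 685/9004 ≈ 7.6077%

step 1 [0.5y] bond c/2=13/800: DF=(7877157/8000000 − 13/800·(0))/(1+13/800) = 9689/10000 ≈ 0.968900
step 2 [1y] swap r/2=568/19121: DF=(1 − 568/19121·(0.968900))/(1+568/19121) = 1179/1250 ≈ 0.943200
step 3 [1.5y] zero: DF = P = 2251/2500 ≈ 0.900400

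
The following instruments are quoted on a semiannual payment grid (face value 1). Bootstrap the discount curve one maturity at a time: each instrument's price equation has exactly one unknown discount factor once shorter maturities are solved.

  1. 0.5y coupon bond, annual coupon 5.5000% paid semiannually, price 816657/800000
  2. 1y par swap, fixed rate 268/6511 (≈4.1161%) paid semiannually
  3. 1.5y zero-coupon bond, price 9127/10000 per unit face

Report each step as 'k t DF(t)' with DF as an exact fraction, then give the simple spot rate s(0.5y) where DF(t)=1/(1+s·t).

1 1/2 1987/2000
2 1 4799/5000
3 3/2 9127/10000
s(0.5y) = (1/(1987/2000) − 1)/(1/2) = 26/1987 ≈ 1.3085%

step 1 [0.5y] bond c/2=11/400: DF=(816657/800000 − 11/400·(0))/(1+11/400) = 1987/2000 ≈ 0.993500
step 2 [1y] swap r/2=134/6511: DF=(1 − 134/6511·(0.993500))/(1+134/6511) = 4799/5000 ≈ 0.959800
step 3 [1.5y] zero: DF = P = 9127/10000 ≈ 0.912700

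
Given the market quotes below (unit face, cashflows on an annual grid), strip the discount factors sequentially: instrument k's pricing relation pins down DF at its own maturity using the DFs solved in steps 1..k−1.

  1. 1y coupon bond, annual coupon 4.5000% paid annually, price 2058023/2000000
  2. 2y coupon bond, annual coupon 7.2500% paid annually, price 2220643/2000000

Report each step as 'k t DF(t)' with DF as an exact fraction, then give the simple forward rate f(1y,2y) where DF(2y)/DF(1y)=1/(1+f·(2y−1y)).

step 1 [1y] bond c/1=9/200: DF=(2058023/2000000 − 9/200·(0))/(1+9/200) = 9847/10000 ≈ 0.984700
step 2 [2y] bond c/1=29/400: DF=(2220643/2000000 − 29/400·(0.984700))/(1+29/400) = 9687/10000 ≈ 0.968700

1 1 9847/10000
2 2 9687/10000
f(1y,2y) = ((9847/10000)/(9687/10000) − 1)/(1) = 160/9687 ≈ 1.6517%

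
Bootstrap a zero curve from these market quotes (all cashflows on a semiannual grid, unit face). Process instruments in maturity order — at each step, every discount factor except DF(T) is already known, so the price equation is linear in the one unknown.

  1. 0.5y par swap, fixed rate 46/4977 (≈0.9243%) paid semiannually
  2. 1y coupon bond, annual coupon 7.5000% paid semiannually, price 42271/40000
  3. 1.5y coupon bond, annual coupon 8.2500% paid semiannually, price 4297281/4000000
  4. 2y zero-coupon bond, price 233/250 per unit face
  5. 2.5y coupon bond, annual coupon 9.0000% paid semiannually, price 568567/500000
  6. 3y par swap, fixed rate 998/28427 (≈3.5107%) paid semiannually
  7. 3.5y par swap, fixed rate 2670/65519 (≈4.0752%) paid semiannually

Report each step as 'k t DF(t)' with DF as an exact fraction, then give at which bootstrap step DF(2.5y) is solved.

step 1 [0.5y] swap r/2=23/4977: DF=(1 − 23/4977·(0))/(1+23/4977) = 4977/5000 ≈ 0.995400
step 2 [1y] bond c/2=3/80: DF=(42271/40000 − 3/80·(0.995400))/(1+3/80) = 4913/5000 ≈ 0.982600
step 3 [1.5y] bond c/2=33/800: DF=(4297281/4000000 − 33/800·(0.995400+0.982600))/(1+33/800) = 4767/5000 ≈ 0.953400
step 4 [2y] zero: DF = P = 233/250 ≈ 0.932000
step 5 [2.5y] bond c/2=9/200: DF=(568567/500000 − 9/200·(0.995400+0.982600+0.953400+0.932000))/(1+9/200) = 4609/5000 ≈ 0.921800
step 6 [3y] swap r/2=499/28427: DF=(1 − 499/28427·(0.995400+0.982600+0.953400+0.932000+0.921800))/(1+499/28427) = 4501/5000 ≈ 0.900200
step 7 [3.5y] swap r/2=1335/65519: DF=(1 − 1335/65519·(0.995400+0.982600+0.953400+0.932000+0.921800+0.900200))/(1+1335/65519) = 1733/2000 ≈ 0.866500

1 1/2 4977/5000
2 1 4913/5000
3 3/2 4767/5000
4 2 233/250
5 5/2 4609/5000
6 3 4501/5000
7 7/2 1733/2000
DF(2.5y) is solved at step 5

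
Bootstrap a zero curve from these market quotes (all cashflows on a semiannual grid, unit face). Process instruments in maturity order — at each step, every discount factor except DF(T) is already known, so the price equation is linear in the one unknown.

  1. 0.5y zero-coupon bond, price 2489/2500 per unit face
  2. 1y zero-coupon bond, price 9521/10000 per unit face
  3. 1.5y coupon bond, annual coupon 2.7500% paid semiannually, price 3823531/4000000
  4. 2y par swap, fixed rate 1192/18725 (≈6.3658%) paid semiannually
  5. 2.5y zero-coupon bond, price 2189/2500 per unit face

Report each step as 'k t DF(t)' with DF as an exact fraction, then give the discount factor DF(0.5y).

step 1 [0.5y] zero: DF = P = 2489/2500 ≈ 0.995600
step 2 [1y] zero: DF = P = 9521/10000 ≈ 0.952100
step 3 [1.5y] bond c/2=11/800: DF=(3823531/4000000 − 11/800·(0.995600+0.952100))/(1+11/800) = 1833/2000 ≈ 0.916500
step 4 [2y] swap r/2=596/18725: DF=(1 − 596/18725·(0.995600+0.952100+0.916500))/(1+596/18725) = 1101/1250 ≈ 0.880800
step 5 [2.5y] zero: DF = P = 2189/2500 ≈ 0.875600

1 1/2 2489/2500
2 1 9521/10000
3 3/2 1833/2000
4 2 1101/1250
5 5/2 2189/2500
DF(0.5y) = 2489/2500 ≈ 0.995600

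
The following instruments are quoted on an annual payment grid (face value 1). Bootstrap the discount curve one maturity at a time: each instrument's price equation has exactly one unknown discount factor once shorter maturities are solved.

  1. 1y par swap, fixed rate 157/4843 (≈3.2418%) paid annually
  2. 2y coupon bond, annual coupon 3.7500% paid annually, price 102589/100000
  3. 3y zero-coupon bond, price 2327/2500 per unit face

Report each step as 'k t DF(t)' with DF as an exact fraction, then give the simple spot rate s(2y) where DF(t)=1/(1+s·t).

1 1 4843/5000
2 2 4769/5000
3 3 2327/2500
s(2y) = (1/(4769/5000) − 1)/(2) = 231/9538 ≈ 2.4219%

step 1 [1y] swap r/1=157/4843: DF=(1 − 157/4843·(0))/(1+157/4843) = 4843/5000 ≈ 0.968600
step 2 [2y] bond c/1=3/80: DF=(102589/100000 − 3/80·(0.968600))/(1+3/80) = 4769/5000 ≈ 0.953800
step 3 [3y] zero: DF = P = 2327/2500 ≈ 0.930800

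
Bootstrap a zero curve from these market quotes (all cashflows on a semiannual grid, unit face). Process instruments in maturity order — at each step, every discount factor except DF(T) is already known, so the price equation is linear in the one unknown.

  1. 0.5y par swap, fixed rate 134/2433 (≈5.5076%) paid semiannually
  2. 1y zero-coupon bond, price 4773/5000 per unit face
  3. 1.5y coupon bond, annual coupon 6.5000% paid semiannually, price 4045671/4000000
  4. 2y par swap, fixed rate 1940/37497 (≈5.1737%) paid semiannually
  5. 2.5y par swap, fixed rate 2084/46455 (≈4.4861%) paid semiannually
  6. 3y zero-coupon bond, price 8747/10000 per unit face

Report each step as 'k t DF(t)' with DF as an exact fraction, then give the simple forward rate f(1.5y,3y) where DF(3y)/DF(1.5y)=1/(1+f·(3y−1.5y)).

step 1 [0.5y] swap r/2=67/2433: DF=(1 − 67/2433·(0))/(1+67/2433) = 2433/2500 ≈ 0.973200
step 2 [1y] zero: DF = P = 4773/5000 ≈ 0.954600
step 3 [1.5y] bond c/2=13/400: DF=(4045671/4000000 − 13/400·(0.973200+0.954600))/(1+13/400) = 9189/10000 ≈ 0.918900
step 4 [2y] swap r/2=970/37497: DF=(1 − 970/37497·(0.973200+0.954600+0.918900))/(1+970/37497) = 903/1000 ≈ 0.903000
step 5 [2.5y] swap r/2=1042/46455: DF=(1 − 1042/46455·(0.973200+0.954600+0.918900+0.903000))/(1+1042/46455) = 4479/5000 ≈ 0.895800
step 6 [3y] zero: DF = P = 8747/10000 ≈ 0.874700

1 1/2 2433/2500
2 1 4773/5000
3 3/2 9189/10000
4 2 903/1000
5 5/2 4479/5000
6 3 8747/10000
f(1.5y,3y) = ((9189/10000)/(8747/10000) − 1)/(3/2) = 884/26241 ≈ 3.3688%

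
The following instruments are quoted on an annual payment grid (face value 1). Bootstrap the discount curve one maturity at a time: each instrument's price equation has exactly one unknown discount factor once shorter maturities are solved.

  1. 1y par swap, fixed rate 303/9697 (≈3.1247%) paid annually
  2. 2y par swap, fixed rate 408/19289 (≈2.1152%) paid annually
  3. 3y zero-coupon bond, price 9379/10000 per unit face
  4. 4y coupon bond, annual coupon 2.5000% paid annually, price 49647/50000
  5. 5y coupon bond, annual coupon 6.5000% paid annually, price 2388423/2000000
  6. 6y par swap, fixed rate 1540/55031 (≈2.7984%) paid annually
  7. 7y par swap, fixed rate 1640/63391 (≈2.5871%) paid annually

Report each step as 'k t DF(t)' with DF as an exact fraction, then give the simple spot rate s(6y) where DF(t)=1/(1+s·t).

1 1 9697/10000
2 2 1199/1250
3 3 9379/10000
4 4 2247/2500
5 5 1783/2000
6 6 423/500
7 7 209/250
s(6y) = (1/(423/500) − 1)/(6) = 77/2538 ≈ 3.0339%

step 1 [1y] swap r/1=303/9697: DF=(1 − 303/9697·(0))/(1+303/9697) = 9697/10000 ≈ 0.969700
step 2 [2y] swap r/1=408/19289: DF=(1 − 408/19289·(0.969700))/(1+408/19289) = 1199/1250 ≈ 0.959200
step 3 [3y] zero: DF = P = 9379/10000 ≈ 0.937900
step 4 [4y] bond c/1=1/40: DF=(49647/50000 − 1/40·(0.969700+0.959200+0.937900))/(1+1/40) = 2247/2500 ≈ 0.898800
step 5 [5y] bond c/1=13/200: DF=(2388423/2000000 − 13/200·(0.969700+0.959200+0.937900+0.898800))/(1+13/200) = 1783/2000 ≈ 0.891500
step 6 [6y] swap r/1=1540/55031: DF=(1 − 1540/55031·(0.969700+0.959200+0.937900+0.898800+0.891500))/(1+1540/55031) = 423/500 ≈ 0.846000
step 7 [7y] swap r/1=1640/63391: DF=(1 − 1640/63391·(0.969700+0.959200+0.937900+0.898800+0.891500+0.846000))/(1+1640/63391) = 209/250 ≈ 0.836000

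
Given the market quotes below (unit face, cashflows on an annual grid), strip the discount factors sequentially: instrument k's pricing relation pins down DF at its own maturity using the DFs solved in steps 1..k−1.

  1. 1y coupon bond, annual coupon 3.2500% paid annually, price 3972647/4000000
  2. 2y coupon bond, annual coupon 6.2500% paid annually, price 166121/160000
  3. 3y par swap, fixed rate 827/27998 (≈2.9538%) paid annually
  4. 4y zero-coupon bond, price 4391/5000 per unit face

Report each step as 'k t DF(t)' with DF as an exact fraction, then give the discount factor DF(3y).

step 1 [1y] bond c/1=13/400: DF=(3972647/4000000 − 13/400·(0))/(1+13/400) = 9619/10000 ≈ 0.961900
step 2 [2y] bond c/1=1/16: DF=(166121/160000 − 1/16·(0.961900))/(1+1/16) = 4603/5000 ≈ 0.920600
step 3 [3y] swap r/1=827/27998: DF=(1 − 827/27998·(0.961900+0.920600))/(1+827/27998) = 9173/10000 ≈ 0.917300
step 4 [4y] zero: DF = P = 4391/5000 ≈ 0.878200

1 1 9619/10000
2 2 4603/5000
3 3 9173/10000
4 4 4391/5000
DF(3y) = 9173/10000 ≈ 0.917300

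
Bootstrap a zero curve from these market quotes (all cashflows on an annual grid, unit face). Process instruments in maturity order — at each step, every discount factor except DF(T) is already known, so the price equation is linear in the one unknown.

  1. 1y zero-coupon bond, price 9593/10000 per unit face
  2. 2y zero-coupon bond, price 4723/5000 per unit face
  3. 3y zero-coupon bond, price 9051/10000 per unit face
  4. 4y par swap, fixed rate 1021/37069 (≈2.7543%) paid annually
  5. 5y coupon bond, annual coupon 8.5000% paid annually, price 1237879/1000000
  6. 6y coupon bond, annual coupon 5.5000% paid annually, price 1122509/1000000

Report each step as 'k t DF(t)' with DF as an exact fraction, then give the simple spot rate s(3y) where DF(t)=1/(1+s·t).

step 1 [1y] zero: DF = P = 9593/10000 ≈ 0.959300
step 2 [2y] zero: DF = P = 4723/5000 ≈ 0.944600
step 3 [3y] zero: DF = P = 9051/10000 ≈ 0.905100
step 4 [4y] swap r/1=1021/37069: DF=(1 − 1021/37069·(0.959300+0.944600+0.905100))/(1+1021/37069) = 8979/10000 ≈ 0.897900
step 5 [5y] bond c/1=17/200: DF=(1237879/1000000 − 17/200·(0.959300+0.944600+0.905100+0.897900))/(1+17/200) = 1701/2000 ≈ 0.850500
step 6 [6y] bond c/1=11/200: DF=(1122509/1000000 − 11/200·(0.959300+0.944600+0.905100+0.897900+0.850500))/(1+11/200) = 1033/1250 ≈ 0.826400

1 1 9593/10000
2 2 4723/5000
3 3 9051/10000
4 4 8979/10000
5 5 1701/2000
6 6 1033/1250
s(3y) = (1/(9051/10000) − 1)/(3) = 949/27153 ≈ 3.4950%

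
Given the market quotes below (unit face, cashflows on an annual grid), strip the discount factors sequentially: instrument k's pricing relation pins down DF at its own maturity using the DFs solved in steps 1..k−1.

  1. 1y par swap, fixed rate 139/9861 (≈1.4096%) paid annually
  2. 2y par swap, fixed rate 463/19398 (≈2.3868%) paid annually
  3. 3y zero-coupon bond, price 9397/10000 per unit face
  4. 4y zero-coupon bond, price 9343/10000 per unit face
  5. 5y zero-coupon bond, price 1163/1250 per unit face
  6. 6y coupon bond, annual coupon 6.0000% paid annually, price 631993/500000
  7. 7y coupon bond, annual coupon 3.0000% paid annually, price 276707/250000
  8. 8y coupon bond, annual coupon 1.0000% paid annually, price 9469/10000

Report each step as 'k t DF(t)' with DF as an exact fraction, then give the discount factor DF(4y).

step 1 [1y] swap r/1=139/9861: DF=(1 − 139/9861·(0))/(1+139/9861) = 9861/10000 ≈ 0.986100
step 2 [2y] swap r/1=463/19398: DF=(1 − 463/19398·(0.986100))/(1+463/19398) = 9537/10000 ≈ 0.953700
step 3 [3y] zero: DF = P = 9397/10000 ≈ 0.939700
step 4 [4y] zero: DF = P = 9343/10000 ≈ 0.934300
step 5 [5y] zero: DF = P = 1163/1250 ≈ 0.930400
step 6 [6y] bond c/1=3/50: DF=(631993/500000 − 3/50·(0.986100+0.953700+0.939700+0.934300+0.930400))/(1+3/50) = 9239/10000 ≈ 0.923900
step 7 [7y] bond c/1=3/100: DF=(276707/250000 − 3/100·(0.986100+0.953700+0.939700+0.934300+0.930400+0.923900))/(1+3/100) = 1819/2000 ≈ 0.909500
step 8 [8y] bond c/1=1/100: DF=(9469/10000 − 1/100·(0.986100+0.953700+0.939700+0.934300+0.930400+0.923900+0.909500))/(1+1/100) = 2181/2500 ≈ 0.872400

1 1 9861/10000
2 2 9537/10000
3 3 9397/10000
4 4 9343/10000
5 5 1163/1250
6 6 9239/10000
7 7 1819/2000
8 8 2181/2500
DF(4y) = 9343/10000 ≈ 0.934300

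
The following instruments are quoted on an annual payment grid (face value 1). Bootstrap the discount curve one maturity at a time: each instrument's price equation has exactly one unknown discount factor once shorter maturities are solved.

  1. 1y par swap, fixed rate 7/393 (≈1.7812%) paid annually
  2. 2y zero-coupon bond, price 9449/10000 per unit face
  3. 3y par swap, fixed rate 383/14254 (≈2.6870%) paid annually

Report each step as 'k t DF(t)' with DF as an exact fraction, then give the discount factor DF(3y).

step 1 [1y] swap r/1=7/393: DF=(1 − 7/393·(0))/(1+7/393) = 393/400 ≈ 0.982500
step 2 [2y] zero: DF = P = 9449/10000 ≈ 0.944900
step 3 [3y] swap r/1=383/14254: DF=(1 − 383/14254·(0.982500+0.944900))/(1+383/14254) = 4617/5000 ≈ 0.923400

1 1 393/400
2 2 9449/10000
3 3 4617/5000
DF(3y) = 4617/5000 ≈ 0.923400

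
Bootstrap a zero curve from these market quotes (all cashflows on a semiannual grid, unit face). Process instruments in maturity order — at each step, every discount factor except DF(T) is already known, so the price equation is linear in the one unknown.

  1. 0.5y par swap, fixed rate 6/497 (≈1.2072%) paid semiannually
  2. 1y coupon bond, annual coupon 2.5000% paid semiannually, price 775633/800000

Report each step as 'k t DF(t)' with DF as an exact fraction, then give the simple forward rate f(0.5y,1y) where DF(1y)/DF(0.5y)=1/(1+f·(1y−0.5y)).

step 1 [0.5y] swap r/2=3/497: DF=(1 − 3/497·(0))/(1+3/497) = 497/500 ≈ 0.994000
step 2 [1y] bond c/2=1/80: DF=(775633/800000 − 1/80·(0.994000))/(1+1/80) = 9453/10000 ≈ 0.945300

1 1/2 497/500
2 1 9453/10000
f(0.5y,1y) = ((497/500)/(9453/10000) − 1)/(1/2) = 974/9453 ≈ 10.3036%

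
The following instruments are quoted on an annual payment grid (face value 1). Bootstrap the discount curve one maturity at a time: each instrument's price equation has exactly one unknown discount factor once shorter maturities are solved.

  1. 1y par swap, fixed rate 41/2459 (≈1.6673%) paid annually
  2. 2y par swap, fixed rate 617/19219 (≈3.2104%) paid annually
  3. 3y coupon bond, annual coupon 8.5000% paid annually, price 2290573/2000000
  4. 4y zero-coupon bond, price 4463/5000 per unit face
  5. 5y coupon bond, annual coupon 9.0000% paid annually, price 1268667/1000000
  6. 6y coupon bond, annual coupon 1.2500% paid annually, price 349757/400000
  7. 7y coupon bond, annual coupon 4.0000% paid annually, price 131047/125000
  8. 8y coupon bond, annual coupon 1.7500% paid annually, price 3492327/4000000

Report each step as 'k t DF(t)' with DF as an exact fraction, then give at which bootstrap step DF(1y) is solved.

step 1 [1y] swap r/1=41/2459: DF=(1 − 41/2459·(0))/(1+41/2459) = 2459/2500 ≈ 0.983600
step 2 [2y] swap r/1=617/19219: DF=(1 − 617/19219·(0.983600))/(1+617/19219) = 9383/10000 ≈ 0.938300
step 3 [3y] bond c/1=17/200: DF=(2290573/2000000 − 17/200·(0.983600+0.938300))/(1+17/200) = 181/200 ≈ 0.905000
step 4 [4y] zero: DF = P = 4463/5000 ≈ 0.892600
step 5 [5y] bond c/1=9/100: DF=(1268667/1000000 − 9/100·(0.983600+0.938300+0.905000+0.892600))/(1+9/100) = 1071/1250 ≈ 0.856800
step 6 [6y] bond c/1=1/80: DF=(349757/400000 − 1/80·(0.983600+0.938300+0.905000+0.892600+0.856800))/(1+1/80) = 8071/10000 ≈ 0.807100
step 7 [7y] bond c/1=1/25: DF=(131047/125000 − 1/25·(0.983600+0.938300+0.905000+0.892600+0.856800+0.807100))/(1+1/25) = 801/1000 ≈ 0.801000
step 8 [8y] bond c/1=7/400: DF=(3492327/4000000 − 7/400·(0.983600+0.938300+0.905000+0.892600+0.856800+0.807100+0.801000))/(1+7/400) = 7517/10000 ≈ 0.751700

1 1 2459/2500
2 2 9383/10000
3 3 181/200
4 4 4463/5000
5 5 1071/1250
6 6 8071/10000
7 7 801/1000
8 8 7517/10000
DF(1y) is solved at step 1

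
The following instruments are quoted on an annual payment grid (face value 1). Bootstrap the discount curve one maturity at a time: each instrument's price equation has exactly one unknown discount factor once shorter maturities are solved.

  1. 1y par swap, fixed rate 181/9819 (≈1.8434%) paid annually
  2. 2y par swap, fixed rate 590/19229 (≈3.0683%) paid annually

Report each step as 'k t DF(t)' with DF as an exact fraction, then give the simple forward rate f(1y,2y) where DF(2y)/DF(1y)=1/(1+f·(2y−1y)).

step 1 [1y] swap r/1=181/9819: DF=(1 − 181/9819·(0))/(1+181/9819) = 9819/10000 ≈ 0.981900
step 2 [2y] swap r/1=590/19229: DF=(1 − 590/19229·(0.981900))/(1+590/19229) = 941/1000 ≈ 0.941000

1 1 9819/10000
2 2 941/1000
f(1y,2y) = ((9819/10000)/(941/1000) − 1)/(1) = 409/9410 ≈ 4.3464%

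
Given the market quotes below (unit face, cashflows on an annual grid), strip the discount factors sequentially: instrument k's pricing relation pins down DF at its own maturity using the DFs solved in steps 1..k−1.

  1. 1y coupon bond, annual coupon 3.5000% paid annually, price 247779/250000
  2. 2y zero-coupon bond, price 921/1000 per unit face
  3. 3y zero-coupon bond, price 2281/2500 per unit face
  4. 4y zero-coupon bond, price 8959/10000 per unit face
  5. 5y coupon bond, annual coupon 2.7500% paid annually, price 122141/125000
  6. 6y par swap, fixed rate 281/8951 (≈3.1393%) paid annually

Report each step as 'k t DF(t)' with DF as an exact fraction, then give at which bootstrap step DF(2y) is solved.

1 1 1197/1250
2 2 921/1000
3 3 2281/2500
4 4 8959/10000
5 5 8523/10000
6 6 4157/5000
DF(2y) is solved at step 2

step 1 [1y] bond c/1=7/200: DF=(247779/250000 − 7/200·(0))/(1+7/200) = 1197/1250 ≈ 0.957600
step 2 [2y] zero: DF = P = 921/1000 ≈ 0.921000
step 3 [3y] zero: DF = P = 2281/2500 ≈ 0.912400
step 4 [4y] zero: DF = P = 8959/10000 ≈ 0.895900
step 5 [5y] bond c/1=11/400: DF=(122141/125000 − 11/400·(0.957600+0.921000+0.912400+0.895900))/(1+11/400) = 8523/10000 ≈ 0.852300
step 6 [6y] swap r/1=281/8951: DF=(1 − 281/8951·(0.957600+0.921000+0.912400+0.895900+0.852300))/(1+281/8951) = 4157/5000 ≈ 0.831400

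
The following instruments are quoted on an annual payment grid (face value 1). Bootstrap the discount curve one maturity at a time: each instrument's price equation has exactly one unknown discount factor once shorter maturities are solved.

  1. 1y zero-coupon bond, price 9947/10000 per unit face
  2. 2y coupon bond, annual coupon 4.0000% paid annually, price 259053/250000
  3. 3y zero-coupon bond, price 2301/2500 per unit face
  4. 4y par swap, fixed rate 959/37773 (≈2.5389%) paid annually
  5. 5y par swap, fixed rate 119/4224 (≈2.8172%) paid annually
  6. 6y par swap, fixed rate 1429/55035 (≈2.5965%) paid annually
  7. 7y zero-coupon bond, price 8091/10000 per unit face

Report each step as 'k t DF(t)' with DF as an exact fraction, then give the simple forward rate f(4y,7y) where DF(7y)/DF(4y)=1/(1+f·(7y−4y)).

step 1 [1y] zero: DF = P = 9947/10000 ≈ 0.994700
step 2 [2y] bond c/1=1/25: DF=(259053/250000 − 1/25·(0.994700))/(1+1/25) = 9581/10000 ≈ 0.958100
step 3 [3y] zero: DF = P = 2301/2500 ≈ 0.920400
step 4 [4y] swap r/1=959/37773: DF=(1 − 959/37773·(0.994700+0.958100+0.920400))/(1+959/37773) = 9041/10000 ≈ 0.904100
step 5 [5y] swap r/1=119/4224: DF=(1 − 119/4224·(0.994700+0.958100+0.920400+0.904100))/(1+119/4224) = 8691/10000 ≈ 0.869100
step 6 [6y] swap r/1=1429/55035: DF=(1 − 1429/55035·(0.994700+0.958100+0.920400+0.904100+0.869100))/(1+1429/55035) = 8571/10000 ≈ 0.857100
step 7 [7y] zero: DF = P = 8091/10000 ≈ 0.809100

1 1 9947/10000
2 2 9581/10000
3 3 2301/2500
4 4 9041/10000
5 5 8691/10000
6 6 8571/10000
7 7 8091/10000
f(4y,7y) = ((9041/10000)/(8091/10000) − 1)/(3) = 950/24273 ≈ 3.9138%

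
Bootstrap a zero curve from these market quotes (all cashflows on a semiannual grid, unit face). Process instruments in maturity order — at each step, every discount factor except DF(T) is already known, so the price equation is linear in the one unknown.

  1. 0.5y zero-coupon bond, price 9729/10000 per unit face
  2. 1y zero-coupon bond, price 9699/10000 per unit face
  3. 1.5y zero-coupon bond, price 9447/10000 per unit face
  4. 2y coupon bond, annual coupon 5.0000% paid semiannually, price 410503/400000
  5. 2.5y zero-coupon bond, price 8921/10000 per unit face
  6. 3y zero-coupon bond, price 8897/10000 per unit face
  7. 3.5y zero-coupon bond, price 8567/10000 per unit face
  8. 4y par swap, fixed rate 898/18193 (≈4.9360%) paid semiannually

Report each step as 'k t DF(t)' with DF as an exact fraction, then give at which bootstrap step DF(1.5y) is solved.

1 1/2 9729/10000
2 1 9699/10000
3 3/2 9447/10000
4 2 2327/2500
5 5/2 8921/10000
6 3 8897/10000
7 7/2 8567/10000
8 4 2051/2500
DF(1.5y) is solved at step 3

step 1 [0.5y] zero: DF = P = 9729/10000 ≈ 0.972900
step 2 [1y] zero: DF = P = 9699/10000 ≈ 0.969900
step 3 [1.5y] zero: DF = P = 9447/10000 ≈ 0.944700
step 4 [2y] bond c/2=1/40: DF=(410503/400000 − 1/40·(0.972900+0.969900+0.944700))/(1+1/40) = 2327/2500 ≈ 0.930800
step 5 [2.5y] zero: DF = P = 8921/10000 ≈ 0.892100
step 6 [3y] zero: DF = P = 8897/10000 ≈ 0.889700
step 7 [3.5y] zero: DF = P = 8567/10000 ≈ 0.856700
step 8 [4y] swap r/2=449/18193: DF=(1 − 449/18193·(0.972900+0.969900+0.944700+0.930800+0.892100+0.889700+0.856700))/(1+449/18193) = 2051/2500 ≈ 0.820400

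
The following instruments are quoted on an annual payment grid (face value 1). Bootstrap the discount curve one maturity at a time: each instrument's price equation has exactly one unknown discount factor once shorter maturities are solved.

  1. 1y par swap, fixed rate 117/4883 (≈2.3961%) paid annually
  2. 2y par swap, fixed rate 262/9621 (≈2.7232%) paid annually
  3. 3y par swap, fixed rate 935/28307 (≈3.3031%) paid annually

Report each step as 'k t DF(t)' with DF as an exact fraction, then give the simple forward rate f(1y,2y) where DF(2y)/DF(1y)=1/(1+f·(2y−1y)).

step 1 [1y] swap r/1=117/4883: DF=(1 − 117/4883·(0))/(1+117/4883) = 4883/5000 ≈ 0.976600
step 2 [2y] swap r/1=262/9621: DF=(1 − 262/9621·(0.976600))/(1+262/9621) = 2369/2500 ≈ 0.947600
step 3 [3y] swap r/1=935/28307: DF=(1 − 935/28307·(0.976600+0.947600))/(1+935/28307) = 1813/2000 ≈ 0.906500

1 1 4883/5000
2 2 2369/2500
3 3 1813/2000
f(1y,2y) = ((4883/5000)/(2369/2500) − 1)/(1) = 145/4738 ≈ 3.0604%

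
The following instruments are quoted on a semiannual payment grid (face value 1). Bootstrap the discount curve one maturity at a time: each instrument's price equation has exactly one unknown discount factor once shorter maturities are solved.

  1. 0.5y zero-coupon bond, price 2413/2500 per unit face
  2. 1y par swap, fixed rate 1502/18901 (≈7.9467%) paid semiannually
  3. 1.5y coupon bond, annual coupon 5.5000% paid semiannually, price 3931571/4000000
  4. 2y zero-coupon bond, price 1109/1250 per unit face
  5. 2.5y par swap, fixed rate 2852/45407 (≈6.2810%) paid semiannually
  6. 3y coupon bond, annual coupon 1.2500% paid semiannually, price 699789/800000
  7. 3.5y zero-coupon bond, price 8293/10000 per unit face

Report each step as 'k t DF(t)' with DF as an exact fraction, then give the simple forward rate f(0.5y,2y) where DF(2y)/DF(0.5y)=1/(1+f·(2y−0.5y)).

step 1 [0.5y] zero: DF = P = 2413/2500 ≈ 0.965200
step 2 [1y] swap r/2=751/18901: DF=(1 − 751/18901·(0.965200))/(1+751/18901) = 9249/10000 ≈ 0.924900
step 3 [1.5y] bond c/2=11/400: DF=(3931571/4000000 − 11/400·(0.965200+0.924900))/(1+11/400) = 453/500 ≈ 0.906000
step 4 [2y] zero: DF = P = 1109/1250 ≈ 0.887200
step 5 [2.5y] swap r/2=1426/45407: DF=(1 − 1426/45407·(0.965200+0.924900+0.906000+0.887200))/(1+1426/45407) = 4287/5000 ≈ 0.857400
step 6 [3y] bond c/2=1/160: DF=(699789/800000 − 1/160·(0.965200+0.924900+0.906000+0.887200+0.857400))/(1+1/160) = 8411/10000 ≈ 0.841100
step 7 [3.5y] zero: DF = P = 8293/10000 ≈ 0.829300

1 1/2 2413/2500
2 1 9249/10000
3 3/2 453/500
4 2 1109/1250
5 5/2 4287/5000
6 3 8411/10000
7 7/2 8293/10000
f(0.5y,2y) = ((2413/2500)/(1109/1250) − 1)/(3/2) = 65/1109 ≈ 5.8611%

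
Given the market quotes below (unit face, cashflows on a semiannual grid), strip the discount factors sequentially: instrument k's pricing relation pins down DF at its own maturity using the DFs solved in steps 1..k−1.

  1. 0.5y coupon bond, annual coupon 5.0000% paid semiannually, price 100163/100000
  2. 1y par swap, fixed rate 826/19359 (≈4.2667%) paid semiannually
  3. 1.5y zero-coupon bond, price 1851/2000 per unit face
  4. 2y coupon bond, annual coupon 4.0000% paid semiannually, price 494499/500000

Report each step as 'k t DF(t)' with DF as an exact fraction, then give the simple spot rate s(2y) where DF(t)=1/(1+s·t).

step 1 [0.5y] bond c/2=1/40: DF=(100163/100000 − 1/40·(0))/(1+1/40) = 2443/2500 ≈ 0.977200
step 2 [1y] swap r/2=413/19359: DF=(1 − 413/19359·(0.977200))/(1+413/19359) = 9587/10000 ≈ 0.958700
step 3 [1.5y] zero: DF = P = 1851/2000 ≈ 0.925500
step 4 [2y] bond c/2=1/50: DF=(494499/500000 − 1/50·(0.977200+0.958700+0.925500))/(1+1/50) = 1827/2000 ≈ 0.913500

1 1/2 2443/2500
2 1 9587/10000
3 3/2 1851/2000
4 2 1827/2000
s(2y) = (1/(1827/2000) − 1)/(2) = 173/3654 ≈ 4.7345%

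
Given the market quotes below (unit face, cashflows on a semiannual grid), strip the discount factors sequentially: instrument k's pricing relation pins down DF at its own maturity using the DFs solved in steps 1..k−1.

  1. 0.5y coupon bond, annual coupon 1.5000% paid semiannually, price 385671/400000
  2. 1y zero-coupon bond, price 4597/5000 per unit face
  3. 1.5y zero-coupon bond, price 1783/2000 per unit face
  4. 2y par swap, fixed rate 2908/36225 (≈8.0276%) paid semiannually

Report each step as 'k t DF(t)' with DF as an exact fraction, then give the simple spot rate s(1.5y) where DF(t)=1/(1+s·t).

step 1 [0.5y] bond c/2=3/400: DF=(385671/400000 − 3/400·(0))/(1+3/400) = 957/1000 ≈ 0.957000
step 2 [1y] zero: DF = P = 4597/5000 ≈ 0.919400
step 3 [1.5y] zero: DF = P = 1783/2000 ≈ 0.891500
step 4 [2y] swap r/2=1454/36225: DF=(1 − 1454/36225·(0.957000+0.919400+0.891500))/(1+1454/36225) = 4273/5000 ≈ 0.854600

1 1/2 957/1000
2 1 4597/5000
3 3/2 1783/2000
4 2 4273/5000
s(1.5y) = (1/(1783/2000) − 1)/(3/2) = 434/5349 ≈ 8.1137%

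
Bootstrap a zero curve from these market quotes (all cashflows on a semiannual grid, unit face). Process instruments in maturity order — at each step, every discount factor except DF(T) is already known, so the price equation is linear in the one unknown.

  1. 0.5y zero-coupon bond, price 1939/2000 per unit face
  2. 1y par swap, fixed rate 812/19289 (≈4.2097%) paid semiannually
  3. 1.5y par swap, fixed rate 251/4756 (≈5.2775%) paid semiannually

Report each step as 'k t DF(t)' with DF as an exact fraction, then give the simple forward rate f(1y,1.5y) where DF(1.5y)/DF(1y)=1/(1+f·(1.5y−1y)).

1 1/2 1939/2000
2 1 4797/5000
3 3/2 9247/10000
f(1y,1.5y) = ((4797/5000)/(9247/10000) − 1)/(1/2) = 694/9247 ≈ 7.5051%

step 1 [0.5y] zero: DF = P = 1939/2000 ≈ 0.969500
step 2 [1y] swap r/2=406/19289: DF=(1 − 406/19289·(0.969500))/(1+406/19289) = 4797/5000 ≈ 0.959400
step 3 [1.5y] swap r/2=251/9512: DF=(1 − 251/9512·(0.969500+0.959400))/(1+251/9512) = 9247/10000 ≈ 0.924700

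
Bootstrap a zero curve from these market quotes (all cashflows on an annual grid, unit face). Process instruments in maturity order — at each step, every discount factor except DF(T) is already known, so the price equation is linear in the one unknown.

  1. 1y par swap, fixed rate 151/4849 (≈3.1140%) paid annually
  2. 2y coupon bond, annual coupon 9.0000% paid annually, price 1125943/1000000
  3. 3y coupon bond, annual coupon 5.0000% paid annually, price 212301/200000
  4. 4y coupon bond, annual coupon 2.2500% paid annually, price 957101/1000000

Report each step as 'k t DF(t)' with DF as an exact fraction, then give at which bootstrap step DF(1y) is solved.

1 1 4849/5000
2 2 9529/10000
3 3 4597/5000
4 4 1747/2000
DF(1y) is solved at step 1

step 1 [1y] swap r/1=151/4849: DF=(1 − 151/4849·(0))/(1+151/4849) = 4849/5000 ≈ 0.969800
step 2 [2y] bond c/1=9/100: DF=(1125943/1000000 − 9/100·(0.969800))/(1+9/100) = 9529/10000 ≈ 0.952900
step 3 [3y] bond c/1=1/20: DF=(212301/200000 − 1/20·(0.969800+0.952900))/(1+1/20) = 4597/5000 ≈ 0.919400
step 4 [4y] bond c/1=9/400: DF=(957101/1000000 − 9/400·(0.969800+0.952900+0.919400))/(1+9/400) = 1747/2000 ≈ 0.873500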